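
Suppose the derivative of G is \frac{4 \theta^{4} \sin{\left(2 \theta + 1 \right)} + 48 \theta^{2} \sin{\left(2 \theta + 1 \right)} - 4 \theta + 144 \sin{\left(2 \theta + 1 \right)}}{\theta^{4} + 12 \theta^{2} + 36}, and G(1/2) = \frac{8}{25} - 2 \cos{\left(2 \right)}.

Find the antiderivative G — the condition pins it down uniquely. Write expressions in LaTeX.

Differentiate the proposed G(\theta) back; it has to land on the given G'(\theta).
A general antiderivative is - 2 \cos{\left(2 \theta + 1 \right)} + \frac{1}{\frac{\theta^{2}}{2} + 3} + C.
The condition gives C = \frac{8}{25} - 2 \cos{\left(2 \right)} - (\frac{8}{25} - 2 \cos{\left(2 \right)}) = 0.
So G(\theta) = - \frac{2 \left(\theta^{2} \cos{\left(2 \theta + 1 \right)} + 6 \cos{\left(2 \theta + 1 \right)} - 1\right)}{\theta^{2} + 6}.
Check: d/d\theta[- \frac{2 \left(\theta^{2} \cos{\left(2 \theta + 1 \right)} + 6 \cos{\left(2 \theta + 1 \right)} - 1\right)}{\theta^{2} + 6}] = \frac{4 \theta^{4} \sin{\left(2 \theta + 1 \right)} + 48 \theta^{2} \sin{\left(2 \theta + 1 \right)} - 4 \theta + 144 \sin{\left(2 \theta + 1 \right)}}{\theta^{4} + 12 \theta^{2} + 36} = G'(\theta).

G(\theta) = - \frac{2 \left(\theta^{2} \cos{\left(2 \theta + 1 \right)} + 6 \cos{\left(2 \theta + 1 \right)} - 1\right)}{\theta^{2} + 6}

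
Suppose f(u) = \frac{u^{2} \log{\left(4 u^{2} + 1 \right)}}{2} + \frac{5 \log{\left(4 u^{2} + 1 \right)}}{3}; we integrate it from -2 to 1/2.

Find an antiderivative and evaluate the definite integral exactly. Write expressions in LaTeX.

Integrate term by term and add the pieces.
F(u) = \frac{u^{3} \log{\left(4 u^{2} + 1 \right)}}{6} - \frac{u^{3}}{9} + \frac{5 u \log{\left(4 u^{2} + 1 \right)}}{3} - \frac{13 u}{4} + \frac{13 \operatorname{atan}{\left(2 u \right)}}{8} is an antiderivative of f.
Check: d/du[\frac{u^{3} \log{\left(4 u^{2} + 1 \right)}}{6} - \frac{u^{3}}{9} + \frac{5 u \log{\left(4 u^{2} + 1 \right)}}{3} - \frac{13 u}{4} + \frac{13 \operatorname{atan}{\left(2 u \right)}}{8}] = \frac{u^{2} \log{\left(4 u^{2} + 1 \right)}}{2} + \frac{5 \log{\left(4 u^{2} + 1 \right)}}{3} = f(u).
F(1/2) = - \frac{59}{36} + \frac{41 \log{\left(2 \right)}}{48} + \frac{13 \pi}{32}; F(-2) = - \frac{14 \log{\left(17 \right)}}{3} - \frac{13 \operatorname{atan}{\left(4 \right)}}{8} + \frac{133}{18}.
Integral = F(1/2) - F(-2) = - \frac{325}{36} + \frac{41 \log{\left(2 \right)}}{48} + \frac{13 \pi}{32} + \frac{13 \operatorname{atan}{\left(4 \right)}}{8} + \frac{14 \log{\left(17 \right)}}{3}.

Antiderivative: F(u) = \frac{u^{3} \log{\left(4 u^{2} + 1 \right)}}{6} - \frac{u^{3}}{9} + \frac{5 u \log{\left(4 u^{2} + 1 \right)}}{3} - \frac{13 u}{4} + \frac{13 \operatorname{atan}{\left(2 u \right)}}{8}; value = - \frac{325}{36} + \frac{41 \log{\left(2 \right)}}{48} + \frac{13 \pi}{32} + \frac{13 \operatorname{atan}{\left(4 \right)}}{8} + \frac{14 \log{\left(17 \right)}}{3}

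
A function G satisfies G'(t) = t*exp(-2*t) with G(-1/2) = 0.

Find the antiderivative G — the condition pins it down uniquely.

Recognize the product-rule pattern: G'(t) = u'v + uv' with u = -t/2 - 1/4, v = exp(-2*t), so integration by parts undoes it.
A general antiderivative is (-2*t - 1)*exp(-2*t)/4 + C.
The condition gives C = 0 - (0) = 0.
So G(t) = (-2*t - 1)*exp(-2*t)/4.
Check: d/dt[(-2*t - 1)*exp(-2*t)/4] = t*exp(-2*t) = G'(t).

G(t) = (-2*t - 1)*exp(-2*t)/4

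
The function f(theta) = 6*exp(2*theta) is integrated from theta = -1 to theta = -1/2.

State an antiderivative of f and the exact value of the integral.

Antiderivative: F(theta) = 3*exp(2*theta); value = -3*exp(-2) + 3*exp(-1)

Any candidate F(theta) must reproduce f(theta) exactly when differentiated.
F(theta) = 3*exp(2*theta) is an antiderivative of f.
Check: d/dtheta[3*exp(2*theta)] = 6*exp(2*theta) = f(theta).
F(-1/2) = 3*exp(-1); F(-1) = 3*exp(-2).
Integral = F(-1/2) - F(-1) = -3*exp(-2) + 3*exp(-1).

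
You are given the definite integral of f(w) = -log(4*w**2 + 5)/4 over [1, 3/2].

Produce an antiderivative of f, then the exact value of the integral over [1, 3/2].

Differentiate the proposed F(w) back; it has to land on f(w) exactly.
F(w) = (-w*log(4*w**2 + 5) + 2*w - sqrt(5)*atan(2*sqrt(5)*w/5))/4 is an antiderivative of f.
Check: d/dw[(-w*log(4*w**2 + 5) + 2*w - sqrt(5)*atan(2*sqrt(5)*w/5))/4] = -log(4*w**2 + 5)/4 = f(w).
F(3/2) = -3*log(14)/8 - sqrt(5)*atan(3*sqrt(5)/5)/4 + 3/4; F(1) = -log(9)/4 - sqrt(5)*atan(2*sqrt(5)/5)/4 + 1/2.
Integral = F(3/2) - F(1) = -3*log(14)/8 - sqrt(5)*atan(3*sqrt(5)/5)/4 + 1/4 + sqrt(5)*atan(2*sqrt(5)/5)/4 + log(9)/4.

Antiderivative: F(w) = (-w*log(4*w**2 + 5) + 2*w - sqrt(5)*atan(2*sqrt(5)*w/5))/4; value = -3*log(14)/8 - sqrt(5)*atan(3*sqrt(5)/5)/4 + 1/4 + sqrt(5)*atan(2*sqrt(5)/5)/4 + log(9)/4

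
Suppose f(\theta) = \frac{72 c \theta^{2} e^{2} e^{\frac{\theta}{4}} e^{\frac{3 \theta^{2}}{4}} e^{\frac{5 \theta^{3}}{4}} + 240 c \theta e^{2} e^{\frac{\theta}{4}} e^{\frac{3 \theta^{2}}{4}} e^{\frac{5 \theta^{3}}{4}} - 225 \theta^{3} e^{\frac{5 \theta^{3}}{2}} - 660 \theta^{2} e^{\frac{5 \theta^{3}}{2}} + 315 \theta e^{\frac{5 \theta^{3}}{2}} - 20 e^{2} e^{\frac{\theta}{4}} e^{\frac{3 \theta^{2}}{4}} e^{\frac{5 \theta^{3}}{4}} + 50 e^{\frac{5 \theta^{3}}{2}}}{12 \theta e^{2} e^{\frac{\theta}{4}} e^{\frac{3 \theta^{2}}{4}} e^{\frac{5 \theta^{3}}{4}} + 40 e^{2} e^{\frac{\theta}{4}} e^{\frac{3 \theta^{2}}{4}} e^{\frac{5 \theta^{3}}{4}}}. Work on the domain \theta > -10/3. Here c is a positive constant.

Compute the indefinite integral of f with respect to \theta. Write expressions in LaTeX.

F(\theta) = 3 c \theta^{2} - 5 e^{\frac{5 \theta^{3}}{4} - \frac{3 \theta^{2}}{4} - \frac{\theta}{4} - 2} - \frac{5 \log{\left(\frac{3 \theta}{2} + 5 \right)}}{3} + C

An antiderivative F(\theta) passes only if d/d\theta[F] lands on f(\theta) exactly.
Check: d/d\theta[3 c \theta^{2} - 5 e^{\frac{5 \theta^{3}}{4} - \frac{3 \theta^{2}}{4} - \frac{\theta}{4} - 2} - \frac{5 \log{\left(\frac{3 \theta}{2} + 5 \right)}}{3}] = \frac{72 c \theta^{2} e^{2} e^{\frac{\theta}{4}} e^{\frac{3 \theta^{2}}{4}} e^{- \frac{5 \theta^{3}}{4}} + 240 c \theta e^{2} e^{\frac{\theta}{4}} e^{\frac{3 \theta^{2}}{4}} e^{- \frac{5 \theta^{3}}{4}} - 225 \theta^{3} - 660 \theta^{2} + 315 \theta - 20 e^{2} e^{\frac{\theta}{4}} e^{\frac{3 \theta^{2}}{4}} e^{- \frac{5 \theta^{3}}{4}} + 50}{12 \theta e^{2} e^{\frac{\theta}{4}} e^{\frac{3 \theta^{2}}{4}} e^{- \frac{5 \theta^{3}}{4}} + 40 e^{2} e^{\frac{\theta}{4}} e^{\frac{3 \theta^{2}}{4}} e^{- \frac{5 \theta^{3}}{4}}}, which equals f(\theta).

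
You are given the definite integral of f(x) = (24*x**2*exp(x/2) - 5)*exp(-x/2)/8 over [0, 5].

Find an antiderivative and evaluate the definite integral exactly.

Antiderivative: F(x) = x**3 + 5*exp(-x/2)/4; value = 5*exp(-5/2)/4 + 495/4

Differentiate the proposed F(x) back; it has to land on f(x) exactly.
F(x) = x**3 + 5*exp(-x/2)/4 is an antiderivative of f.
Check: d/dx[x**3 + 5*exp(-x/2)/4] = (24*x**2*exp(x/2) - 5)*exp(-x/2)/8 = f(x).
F(5) = 5*exp(-5/2)/4 + 125; F(0) = 5/4.
Integral = F(5) - F(0) = 5*exp(-5/2)/4 + 495/4.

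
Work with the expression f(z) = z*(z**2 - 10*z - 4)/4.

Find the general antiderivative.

F(z) = z**2*(3*z**2 - 40*z - 24)/48 + C

For F(z) to be correct the identity F'(z) - f(z) = 0 must hold.
Check: d/dz[z**2*(3*z**2 - 40*z - 24)/48] = z**3/4 - 5*z**2/2 - z, which equals f(z).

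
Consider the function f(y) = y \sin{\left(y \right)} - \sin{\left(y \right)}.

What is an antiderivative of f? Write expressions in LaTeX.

An antiderivative is F(y) = - y \cos{\left(y \right)} + \sin{\left(y \right)} + \cos{\left(y \right)}.

The integrand splits into summands that can be handled one at a time.
Check: d/dy[- y \cos{\left(y \right)} + \sin{\left(y \right)} + \cos{\left(y \right)}] = y \sin{\left(y \right)} - \sin{\left(y \right)} = f(y).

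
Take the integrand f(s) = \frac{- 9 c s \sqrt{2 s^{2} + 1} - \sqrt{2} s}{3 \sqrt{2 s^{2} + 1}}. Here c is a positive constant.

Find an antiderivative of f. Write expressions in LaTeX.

Recover f(s) by differentiating a candidate F(s); any mismatch rules it out.
Check: d/ds[- \frac{3 c s^{2}}{2} - \frac{\sqrt{s^{2} + \frac{1}{2}}}{3}] = \frac{- 9 c s \sqrt{2 s^{2} + 1} - \sqrt{2} s}{3 \sqrt{2 s^{2} + 1}} = f(s).

An antiderivative is F(s) = - \frac{3 c s^{2}}{2} - \frac{\sqrt{s^{2} + \frac{1}{2}}}{3}.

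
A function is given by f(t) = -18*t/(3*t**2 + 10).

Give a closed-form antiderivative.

An antiderivative is F(t) = -3*log(3*t**2 + 10).

f matches the chain-rule pattern g'(h)*h' with inner function h(t) = t**2/2 + 5/3; substituting u = h(t) collapses the integral.
Check: d/dt[-3*log(3*t**2 + 10)] = -18*t/(3*t**2 + 10) = f(t).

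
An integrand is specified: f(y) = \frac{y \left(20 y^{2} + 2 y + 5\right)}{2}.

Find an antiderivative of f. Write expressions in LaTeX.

An antiderivative is F(y) = \frac{y^{2} \left(30 y^{2} + 4 y + 15\right)}{12}.

An antiderivative F(y) passes only if d/dy[F] lands on f(y) exactly.
Check: d/dy[\frac{y^{2} \left(30 y^{2} + 4 y + 15\right)}{12}] = 10 y^{3} + y^{2} + \frac{5 y}{2}, which equals f(y).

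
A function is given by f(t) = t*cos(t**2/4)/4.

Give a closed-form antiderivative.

The substitution u = t**2/4 works: f is exactly (dF/du)*(du/dt) for that inner function.
Check: d/dt[sin(t**2/4)/2] = t*cos(t**2/4)/4 = f(t).

An antiderivative is F(t) = sin(t**2/4)/2.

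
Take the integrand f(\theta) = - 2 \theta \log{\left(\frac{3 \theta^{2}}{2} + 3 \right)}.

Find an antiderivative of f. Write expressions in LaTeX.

An antiderivative F(\theta) passes only if d/d\theta[F] lands on f(\theta) exactly.
Check: d/d\theta[- \theta^{2} \log{\left(\frac{3 \theta^{2}}{2} + 3 \right)} + \theta^{2} - 2 \log{\left(\theta^{2} + 2 \right)}] = - 2 \theta \log{\left(\frac{\theta^{2}}{2} + 1 \right)} - 2 \theta \log{\left(3 \right)}, which equals f(\theta).

An antiderivative is F(\theta) = - \theta^{2} \log{\left(\frac{3 \theta^{2}}{2} + 3 \right)} + \theta^{2} - 2 \log{\left(\theta^{2} + 2 \right)}.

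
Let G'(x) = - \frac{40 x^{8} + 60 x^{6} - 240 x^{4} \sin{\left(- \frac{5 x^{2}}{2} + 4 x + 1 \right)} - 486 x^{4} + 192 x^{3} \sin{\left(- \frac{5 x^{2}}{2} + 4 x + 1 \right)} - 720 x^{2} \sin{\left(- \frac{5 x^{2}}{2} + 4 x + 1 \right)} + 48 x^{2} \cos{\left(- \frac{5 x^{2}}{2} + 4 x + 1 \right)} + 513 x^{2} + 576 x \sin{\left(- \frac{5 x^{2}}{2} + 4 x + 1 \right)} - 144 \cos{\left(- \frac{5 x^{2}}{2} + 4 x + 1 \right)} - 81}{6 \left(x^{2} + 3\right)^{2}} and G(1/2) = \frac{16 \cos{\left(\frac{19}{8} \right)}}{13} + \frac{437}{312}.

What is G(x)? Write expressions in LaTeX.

For G(x) to be correct, d/dx[G] must agree with the stated G'(x) identically.
A general antiderivative is - \frac{2 x \left(\frac{2 \left(x^{2} - \frac{3}{2}\right)^{3}}{3} - 4 \cos{\left(- \frac{5 x^{2}}{2} + 4 x + 1 \right)}\right)}{x^{2} + 3} + C.
The condition gives C = \frac{16 \cos{\left(\frac{19}{8} \right)}}{13} + \frac{437}{312} - (\frac{16 \cos{\left(\frac{19}{8} \right)}}{13} + \frac{125}{312}) = 1.
So G(x) = - \frac{8 x^{7} - 36 x^{5} + 54 x^{3} - 6 x^{2} - 48 x \cos{\left(- \frac{5 x^{2}}{2} + 4 x + 1 \right)} - 27 x - 18}{6 \left(x^{2} + 3\right)}.
Check: d/dx[- \frac{8 x^{7} - 36 x^{5} + 54 x^{3} - 6 x^{2} - 48 x \cos{\left(- \frac{5 x^{2}}{2} + 4 x + 1 \right)} - 27 x - 18}{6 \left(x^{2} + 3\right)}] = \frac{- 40 x^{8} - 60 x^{6} + 240 x^{4} \sin{\left(- \frac{5 x^{2}}{2} + 4 x + 1 \right)} + 486 x^{4} - 192 x^{3} \sin{\left(- \frac{5 x^{2}}{2} + 4 x + 1 \right)} + 720 x^{2} \sin{\left(- \frac{5 x^{2}}{2} + 4 x + 1 \right)} - 48 x^{2} \cos{\left(- \frac{5 x^{2}}{2} + 4 x + 1 \right)} - 513 x^{2} - 576 x \sin{\left(- \frac{5 x^{2}}{2} + 4 x + 1 \right)} + 144 \cos{\left(- \frac{5 x^{2}}{2} + 4 x + 1 \right)} + 81}{6 x^{4} + 36 x^{2} + 54}, which equals G'(x).

G(x) = - \frac{8 x^{7} - 36 x^{5} + 54 x^{3} - 6 x^{2} - 48 x \cos{\left(- \frac{5 x^{2}}{2} + 4 x + 1 \right)} - 27 x - 18}{6 \left(x^{2} + 3\right)}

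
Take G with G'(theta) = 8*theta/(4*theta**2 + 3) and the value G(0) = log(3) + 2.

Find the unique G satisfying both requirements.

G'(theta) matches the chain-rule pattern g'(h)*h' with inner function h(theta) = 4*theta**2 + 3; substituting u = h(theta) collapses the integral.
A general antiderivative is log(4*theta**2 + 3) + C.
The condition gives C = log(3) + 2 - (log(3)) = 2.
So G(theta) = log(4*theta**2 + 3) + 2.
Check: d/dtheta[log(4*theta**2 + 3) + 2] = 8*theta/(4*theta**2 + 3) = G'(theta).

G(theta) = log(4*theta**2 + 3) + 2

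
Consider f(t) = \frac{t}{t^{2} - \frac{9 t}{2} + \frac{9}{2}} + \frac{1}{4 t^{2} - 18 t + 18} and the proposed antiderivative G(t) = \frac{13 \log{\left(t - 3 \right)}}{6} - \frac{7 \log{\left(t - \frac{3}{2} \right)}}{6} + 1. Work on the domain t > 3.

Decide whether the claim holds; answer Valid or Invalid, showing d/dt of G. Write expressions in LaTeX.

d/dt[G] = \frac{4 t + 1}{4 t^{2} - 18 t + 18}
This equals f(t) exactly, so the claim holds.

Valid. The derivative of G reproduces f.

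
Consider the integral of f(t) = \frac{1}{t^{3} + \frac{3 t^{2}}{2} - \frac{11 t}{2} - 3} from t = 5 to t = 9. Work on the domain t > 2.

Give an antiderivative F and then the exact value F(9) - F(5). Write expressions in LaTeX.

Antiderivative: F(t) = - \frac{4 \log{\left(2 t + 1 \right)}}{25} + \frac{2 \log{\left(t^{2} + t - 6 \right)}}{25}; value = - \frac{4 \log{\left(19 \right)}}{25} - \frac{2 \log{\left(24 \right)}}{25} + \frac{2 \log{\left(84 \right)}}{25} + \frac{4 \log{\left(11 \right)}}{25}

The denominator factors as \left(t - 2\right) \left(t + 3\right) \left(2 t + 1\right); partial fractions split f into directly integrable pieces: - \frac{8}{25 \left(2 t + 1\right)} + \frac{2}{25 \left(t + 3\right)} + \frac{2}{25 \left(t - 2\right)}.
F(t) = - \frac{4 \log{\left(2 t + 1 \right)}}{25} + \frac{2 \log{\left(t^{2} + t - 6 \right)}}{25} is an antiderivative of f.
Check: d/dt[- \frac{4 \log{\left(2 t + 1 \right)}}{25} + \frac{2 \log{\left(t^{2} + t - 6 \right)}}{25}] = \frac{2}{2 t^{3} + 3 t^{2} - 11 t - 6}, which equals f(t).
F(9) = - \frac{4 \log{\left(19 \right)}}{25} + \frac{2 \log{\left(84 \right)}}{25}; F(5) = - \frac{4 \log{\left(11 \right)}}{25} + \frac{2 \log{\left(24 \right)}}{25}.
Integral = F(9) - F(5) = - \frac{4 \log{\left(19 \right)}}{25} - \frac{2 \log{\left(24 \right)}}{25} + \frac{2 \log{\left(84 \right)}}{25} + \frac{4 \log{\left(11 \right)}}{25}.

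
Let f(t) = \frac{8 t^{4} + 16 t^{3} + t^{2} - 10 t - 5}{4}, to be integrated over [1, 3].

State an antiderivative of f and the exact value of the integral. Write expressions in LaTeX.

Any candidate F(t) must reproduce f(t) exactly when differentiated.
F(t) = \frac{t \left(24 t^{4} + 60 t^{3} + 5 t^{2} - 75 t - 75\right)}{60} is an antiderivative of f.
Check: d/dt[\frac{t \left(24 t^{4} + 60 t^{3} + 5 t^{2} - 75 t - 75\right)}{60}] = 2 t^{4} + 4 t^{3} + \frac{t^{2}}{4} - \frac{5 t}{2} - \frac{5}{4}, which equals f(t).
F(3) = \frac{3309}{20}; F(1) = - \frac{61}{60}.
Integral = F(3) - F(1) = \frac{2497}{15}.

Antiderivative: F(t) = \frac{t \left(24 t^{4} + 60 t^{3} + 5 t^{2} - 75 t - 75\right)}{60}; value = \frac{2497}{15}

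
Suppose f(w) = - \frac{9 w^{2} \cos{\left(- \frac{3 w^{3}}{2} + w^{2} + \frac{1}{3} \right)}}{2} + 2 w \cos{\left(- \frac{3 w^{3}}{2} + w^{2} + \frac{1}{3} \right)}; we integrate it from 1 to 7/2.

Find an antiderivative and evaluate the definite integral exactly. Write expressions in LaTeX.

Antiderivative: F(w) = \sin{\left(- \frac{3 w^{3}}{2} + w^{2} + \frac{1}{3} \right)}; value = - \sin{\left(\frac{2483}{48} \right)} + \sin{\left(\frac{1}{6} \right)}

The substitution u = - \frac{3 w^{3}}{2} + w^{2} + \frac{1}{3} works: f is exactly (dF/du)*(du/dw) for that inner function.
F(w) = \sin{\left(- \frac{3 w^{3}}{2} + w^{2} + \frac{1}{3} \right)} is an antiderivative of f.
Check: d/dw[\sin{\left(- \frac{3 w^{3}}{2} + w^{2} + \frac{1}{3} \right)}] = - \frac{9 w^{2} \cos{\left(- \frac{3 w^{3}}{2} + w^{2} + \frac{1}{3} \right)}}{2} + 2 w \cos{\left(- \frac{3 w^{3}}{2} + w^{2} + \frac{1}{3} \right)} = f(w).
F(7/2) = - \sin{\left(\frac{2483}{48} \right)}; F(1) = - \sin{\left(\frac{1}{6} \right)}.
Integral = F(7/2) - F(1) = - \sin{\left(\frac{2483}{48} \right)} + \sin{\left(\frac{1}{6} \right)}.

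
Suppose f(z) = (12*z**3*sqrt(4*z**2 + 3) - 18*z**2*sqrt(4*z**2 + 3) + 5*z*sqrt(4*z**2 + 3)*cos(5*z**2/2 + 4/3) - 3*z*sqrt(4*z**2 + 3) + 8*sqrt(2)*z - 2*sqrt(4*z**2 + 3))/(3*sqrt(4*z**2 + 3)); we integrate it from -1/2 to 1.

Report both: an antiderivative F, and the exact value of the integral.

Antiderivative: F(z) = z**4 - 2*z**3 - z**2/2 - 2*z/3 + 4*sqrt(2*z**2 + 3/2)/3 + sin(5*z**2/2 + 4/3)/3; value = -43/16 - 4*sqrt(2)/3 - sin(47/24)/3 + sin(23/6)/3 + 2*sqrt(14)/3

Since d/dz undoes antidifferentiation here, F'(z) = f(z) is required of F(z).
F(z) = z**4 - 2*z**3 - z**2/2 - 2*z/3 + 4*sqrt(2*z**2 + 3/2)/3 + sin(5*z**2/2 + 4/3)/3 is an antiderivative of f.
Check: d/dz[z**4 - 2*z**3 - z**2/2 - 2*z/3 + 4*sqrt(2*z**2 + 3/2)/3 + sin(5*z**2/2 + 4/3)/3] = (12*z**3*sqrt(4*z**2 + 3) - 18*z**2*sqrt(4*z**2 + 3) + 5*z*sqrt(4*z**2 + 3)*cos(5*z**2/2 + 4/3) - 3*z*sqrt(4*z**2 + 3) + 8*sqrt(2)*z - 2*sqrt(4*z**2 + 3))/(3*sqrt(4*z**2 + 3)) = f(z).
F(1) = -13/6 + sin(23/6)/3 + 2*sqrt(14)/3; F(-1/2) = sin(47/24)/3 + 25/48 + 4*sqrt(2)/3.
Integral = F(1) - F(-1/2) = -43/16 - 4*sqrt(2)/3 - sin(47/24)/3 + sin(23/6)/3 + 2*sqrt(14)/3.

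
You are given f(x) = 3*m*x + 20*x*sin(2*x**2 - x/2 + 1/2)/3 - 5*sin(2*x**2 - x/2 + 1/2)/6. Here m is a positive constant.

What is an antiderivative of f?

An antiderivative is F(x) = (9*m*x**2 - 10*cos(2*x**2 - x/2 + 1/2))/6.

The integrand splits into summands that can be handled one at a time.
Check: d/dx[(9*m*x**2 - 10*cos(2*x**2 - x/2 + 1/2))/6] = 3*m*x + 20*x*sin(2*x**2 - x/2 + 1/2)/3 - 5*sin(2*x**2 - x/2 + 1/2)/6 = f(x).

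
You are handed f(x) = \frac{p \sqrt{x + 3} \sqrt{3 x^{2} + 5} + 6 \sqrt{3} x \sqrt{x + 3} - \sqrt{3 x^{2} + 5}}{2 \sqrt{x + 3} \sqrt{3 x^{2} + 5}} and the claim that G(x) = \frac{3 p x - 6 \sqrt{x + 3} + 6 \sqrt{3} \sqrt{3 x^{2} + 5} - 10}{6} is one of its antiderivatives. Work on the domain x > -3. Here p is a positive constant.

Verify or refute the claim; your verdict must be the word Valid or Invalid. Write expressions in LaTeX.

d/dx[G] = \frac{p \sqrt{x + 3} \sqrt{3 x^{2} + 5} + 6 \sqrt{3} x \sqrt{x + 3} - \sqrt{3 x^{2} + 5}}{2 \sqrt{x + 3} \sqrt{3 x^{2} + 5}}
This equals f(x) exactly, so the claim holds.

Valid - differentiating G returns exactly f.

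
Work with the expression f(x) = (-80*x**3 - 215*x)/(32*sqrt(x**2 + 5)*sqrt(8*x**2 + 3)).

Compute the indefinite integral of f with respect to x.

F(x) = -5*sqrt(x**2 + 5)*sqrt(8*x**2 + 3)/32 + C

Recognize the product-rule pattern: f = u'v + uv' with u = -5*sqrt(4*x**2 + 3/2)/16, v = sqrt(x**2/2 + 5/2), so integration by parts undoes it.
Check: d/dx[-5*sqrt(x**2 + 5)*sqrt(8*x**2 + 3)/32] = (-80*x**3 - 215*x)/(32*sqrt(x**2 + 5)*sqrt(8*x**2 + 3)) = f(x).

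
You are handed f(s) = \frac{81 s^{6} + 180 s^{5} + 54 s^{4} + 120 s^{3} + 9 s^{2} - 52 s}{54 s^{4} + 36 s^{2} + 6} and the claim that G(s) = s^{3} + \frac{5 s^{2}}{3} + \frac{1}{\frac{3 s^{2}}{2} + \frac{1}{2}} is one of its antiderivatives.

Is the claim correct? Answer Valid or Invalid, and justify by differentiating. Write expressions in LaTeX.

d/ds[G] = \frac{81 s^{6} + 90 s^{5} + 54 s^{4} + 60 s^{3} + 9 s^{2} - 26 s}{27 s^{4} + 18 s^{2} + 3}
d/ds[G] - f(s) = \frac{3 s^{2}}{2} != 0.

Invalid: d/ds[G] - f = \frac{3 s^{2}}{2}, which is not 0.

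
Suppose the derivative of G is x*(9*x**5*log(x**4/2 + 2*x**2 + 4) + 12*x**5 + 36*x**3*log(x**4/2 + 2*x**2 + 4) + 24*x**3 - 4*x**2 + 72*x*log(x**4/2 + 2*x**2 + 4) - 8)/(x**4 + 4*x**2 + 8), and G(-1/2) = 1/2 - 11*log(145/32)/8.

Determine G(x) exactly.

G'(x) has the shape u'v + uv' for u = 3*x**3 - 1 and v = log(x**4/2 + 2*x**2 + 4) — it is the derivative of the product u*v.
A general antiderivative is (3*x**3 - 1)*log(x**4/2 + 2*x**2 + 4) + C.
The condition gives C = 1/2 - 11*log(145/32)/8 - (-11*log(145/32)/8) = 1/2.
So G(x) = (2*(3*x**3 - 1)*log(x**4/2 + 2*x**2 + 4) + 1)/2.
Check: d/dx[(2*(3*x**3 - 1)*log(x**4/2 + 2*x**2 + 4) + 1)/2] = (9*x**6*log(x**4/2 + 2*x**2 + 4) + 12*x**6 + 36*x**4*log(x**4/2 + 2*x**2 + 4) + 24*x**4 - 4*x**3 + 72*x**2*log(x**4/2 + 2*x**2 + 4) - 8*x)/(x**4 + 4*x**2 + 8), which equals G'(x).

G(x) = (2*(3*x**3 - 1)*log(x**4/2 + 2*x**2 + 4) + 1)/2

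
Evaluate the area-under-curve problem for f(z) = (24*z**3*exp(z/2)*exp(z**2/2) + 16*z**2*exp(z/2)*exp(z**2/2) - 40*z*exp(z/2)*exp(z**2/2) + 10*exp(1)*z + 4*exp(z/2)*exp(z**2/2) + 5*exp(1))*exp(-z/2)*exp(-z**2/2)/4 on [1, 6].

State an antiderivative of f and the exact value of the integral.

Since d/dz undoes antidifferentiation here, F'(z) = f(z) is required of F(z).
F(z) = 3*z**4/2 + 4*z**3/3 - 5*z**2 + z - 5*exp(1)*exp(-z/2)*exp(-z**2/2)/2 is an antiderivative of f.
Check: d/dz[3*z**4/2 + 4*z**3/3 - 5*z**2 + z - 5*exp(1)*exp(-z/2)*exp(-z**2/2)/2] = (24*z**3*exp(z/2)*exp(z**2/2) + 16*z**2*exp(z/2)*exp(z**2/2) - 40*z*exp(z/2)*exp(z**2/2) + 10*exp(1)*z + 4*exp(z/2)*exp(z**2/2) + 5*exp(1))*exp(-z/2)*exp(-z**2/2)/4 = f(z).
F(6) = 2058 - 5*exp(-20)/2; F(1) = -11/3.
Integral = F(6) - F(1) = 6185/3 - 5*exp(-20)/2.

Antiderivative: F(z) = 3*z**4/2 + 4*z**3/3 - 5*z**2 + z - 5*exp(1)*exp(-z/2)*exp(-z**2/2)/2; value = 6185/3 - 5*exp(-20)/2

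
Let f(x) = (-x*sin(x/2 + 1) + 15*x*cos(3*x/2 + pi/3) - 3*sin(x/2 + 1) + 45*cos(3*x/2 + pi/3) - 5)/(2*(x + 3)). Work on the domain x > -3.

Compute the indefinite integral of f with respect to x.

F(x) = -5*log(x + 3)/2 + 5*sin(3*x/2 + pi/3) + cos(x/2 + 1) + C

Check any antiderivative F(x) by computing F'(x) and comparing it with f(x).
Check: d/dx[-5*log(x + 3)/2 + 5*sin(3*x/2 + pi/3) + cos(x/2 + 1)] = (-x*sin(x/2 + 1) + 15*x*cos(3*x/2 + pi/3) - 3*sin(x/2 + 1) + 45*cos(3*x/2 + pi/3) - 5)/(2*x + 6), which equals f(x).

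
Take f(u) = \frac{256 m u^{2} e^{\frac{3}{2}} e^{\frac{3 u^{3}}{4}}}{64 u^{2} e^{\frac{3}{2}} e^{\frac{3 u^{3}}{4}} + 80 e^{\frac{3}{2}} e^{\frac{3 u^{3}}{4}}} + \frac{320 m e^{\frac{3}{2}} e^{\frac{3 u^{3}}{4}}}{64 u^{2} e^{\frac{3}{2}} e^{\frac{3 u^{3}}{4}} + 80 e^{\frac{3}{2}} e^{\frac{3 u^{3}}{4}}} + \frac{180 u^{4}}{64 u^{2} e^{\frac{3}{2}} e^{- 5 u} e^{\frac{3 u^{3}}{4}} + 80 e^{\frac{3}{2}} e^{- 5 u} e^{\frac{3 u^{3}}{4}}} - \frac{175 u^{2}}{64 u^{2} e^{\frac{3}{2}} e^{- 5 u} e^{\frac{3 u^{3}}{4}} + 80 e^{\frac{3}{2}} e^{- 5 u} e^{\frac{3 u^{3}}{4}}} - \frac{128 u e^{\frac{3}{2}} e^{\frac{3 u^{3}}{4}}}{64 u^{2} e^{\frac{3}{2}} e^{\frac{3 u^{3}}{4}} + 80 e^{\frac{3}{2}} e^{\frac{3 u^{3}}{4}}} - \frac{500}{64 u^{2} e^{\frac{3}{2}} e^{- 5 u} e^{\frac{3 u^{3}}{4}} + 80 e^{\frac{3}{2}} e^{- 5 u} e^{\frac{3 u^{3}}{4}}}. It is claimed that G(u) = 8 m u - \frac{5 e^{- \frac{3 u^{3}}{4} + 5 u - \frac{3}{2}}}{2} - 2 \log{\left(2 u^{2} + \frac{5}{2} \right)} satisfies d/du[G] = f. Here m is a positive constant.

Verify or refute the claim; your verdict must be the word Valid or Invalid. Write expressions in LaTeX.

d/du[G] = \frac{256 m u^{2} e^{\frac{3}{2}} e^{- 5 u} e^{\frac{3 u^{3}}{4}} + 320 m e^{\frac{3}{2}} e^{- 5 u} e^{\frac{3 u^{3}}{4}} + 180 u^{4} - 175 u^{2} - 128 u e^{\frac{3}{2}} e^{- 5 u} e^{\frac{3 u^{3}}{4}} - 500}{32 u^{2} e^{\frac{3}{2}} e^{- 5 u} e^{\frac{3 u^{3}}{4}} + 40 e^{\frac{3}{2}} e^{- 5 u} e^{\frac{3 u^{3}}{4}}}
d/du[G] - f(u) = \frac{256 m u^{2} e^{3} e^{- 5 u} e^{\frac{3 u^{3}}{2}} + 320 m e^{3} e^{- 5 u} e^{\frac{3 u^{3}}{2}} + 180 u^{4} e^{\frac{3}{2}} e^{\frac{3 u^{3}}{4}} - 175 u^{2} e^{\frac{3}{2}} e^{\frac{3 u^{3}}{4}} - 128 u e^{3} e^{- 5 u} e^{\frac{3 u^{3}}{2}} - 500 e^{\frac{3}{2}} e^{\frac{3 u^{3}}{4}}}{64 u^{2} e^{3} e^{- 5 u} e^{\frac{3 u^{3}}{2}} + 80 e^{3} e^{- 5 u} e^{\frac{3 u^{3}}{2}}} != 0.

Invalid: d/du[G] - f = \frac{256 m u^{2} e^{3} e^{- 5 u} e^{\frac{3 u^{3}}{2}} + 320 m e^{3} e^{- 5 u} e^{\frac{3 u^{3}}{2}} + 180 u^{4} e^{\frac{3}{2}} e^{\frac{3 u^{3}}{4}} - 175 u^{2} e^{\frac{3}{2}} e^{\frac{3 u^{3}}{4}} - 128 u e^{3} e^{- 5 u} e^{\frac{3 u^{3}}{2}} - 500 e^{\frac{3}{2}} e^{\frac{3 u^{3}}{4}}}{64 u^{2} e^{3} e^{- 5 u} e^{\frac{3 u^{3}}{2}} + 80 e^{3} e^{- 5 u} e^{\frac{3 u^{3}}{2}}}, which is not 0.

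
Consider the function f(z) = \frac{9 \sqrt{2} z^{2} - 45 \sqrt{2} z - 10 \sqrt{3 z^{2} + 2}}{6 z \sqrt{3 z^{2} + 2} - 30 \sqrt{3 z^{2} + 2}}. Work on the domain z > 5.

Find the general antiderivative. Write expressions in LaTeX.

Recover f(z) by differentiating a candidate F(z); any mismatch rules it out.
Check: d/dz[\sqrt{\frac{3 z^{2}}{2} + 1} - \frac{5 \log{\left(z - 5 \right)}}{3}] = \frac{9 \sqrt{2} z^{2} - 45 \sqrt{2} z - 10 \sqrt{3 z^{2} + 2}}{6 z \sqrt{3 z^{2} + 2} - 30 \sqrt{3 z^{2} + 2}} = f(z).

F(z) = \sqrt{\frac{3 z^{2}}{2} + 1} - \frac{5 \log{\left(z - 5 \right)}}{3} + C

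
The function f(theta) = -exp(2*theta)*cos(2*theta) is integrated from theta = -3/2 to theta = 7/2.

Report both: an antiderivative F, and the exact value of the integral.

Antiderivative: F(theta) = -(sin(2*theta) + cos(2*theta))*exp(2*theta)/4; value = -exp(7)*cos(7)/4 - exp(7)*sin(7)/4 + exp(-3)*cos(3)/4 - exp(-3)*sin(3)/4

For F(theta) to be correct the identity F'(theta) - f(theta) = 0 must hold.
F(theta) = -(sin(2*theta) + cos(2*theta))*exp(2*theta)/4 is an antiderivative of f.
Check: d/dtheta[-(sin(2*theta) + cos(2*theta))*exp(2*theta)/4] = -exp(2*theta)*cos(2*theta) = f(theta).
F(7/2) = -exp(7)*cos(7)/4 - exp(7)*sin(7)/4; F(-3/2) = exp(-3)*sin(3)/4 - exp(-3)*cos(3)/4.
Integral = F(7/2) - F(-3/2) = -exp(7)*cos(7)/4 - exp(7)*sin(7)/4 + exp(-3)*cos(3)/4 - exp(-3)*sin(3)/4.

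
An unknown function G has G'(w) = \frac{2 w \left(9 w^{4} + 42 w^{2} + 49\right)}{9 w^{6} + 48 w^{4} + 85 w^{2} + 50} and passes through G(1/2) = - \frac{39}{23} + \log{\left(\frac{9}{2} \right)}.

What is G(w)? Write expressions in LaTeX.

Any candidate G(w) must reproduce the stated G'(w) exactly.
A general antiderivative is \log{\left(2 w^{2} + 4 \right)} - \frac{2}{\frac{3 w^{2}}{2} + \frac{5}{2}} + C.
The condition gives C = - \frac{39}{23} + \log{\left(\frac{9}{2} \right)} - (- \frac{16}{23} + \log{\left(\frac{9}{2} \right)}) = -1.
So G(w) = \frac{3 w^{2} \log{\left(2 w^{2} + 4 \right)} - 3 w^{2} + 5 \log{\left(2 w^{2} + 4 \right)} - 9}{3 w^{2} + 5}.
Check: d/dw[\frac{3 w^{2} \log{\left(2 w^{2} + 4 \right)} - 3 w^{2} + 5 \log{\left(2 w^{2} + 4 \right)} - 9}{3 w^{2} + 5}] = \frac{18 w^{5} + 84 w^{3} + 98 w}{9 w^{6} + 48 w^{4} + 85 w^{2} + 50}, which equals G'(w).

G(w) = \frac{3 w^{2} \log{\left(2 w^{2} + 4 \right)} - 3 w^{2} + 5 \log{\left(2 w^{2} + 4 \right)} - 9}{3 w^{2} + 5}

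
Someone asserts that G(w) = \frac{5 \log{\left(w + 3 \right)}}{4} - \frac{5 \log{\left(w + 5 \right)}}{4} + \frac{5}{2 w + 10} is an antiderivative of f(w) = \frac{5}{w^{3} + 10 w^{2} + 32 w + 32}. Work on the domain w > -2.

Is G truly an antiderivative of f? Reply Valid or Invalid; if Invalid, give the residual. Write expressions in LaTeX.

Invalid: d/dw[G] - f = \frac{- 15 w^{2} - 115 w - 215}{w^{6} + 23 w^{5} + 217 w^{4} + 1073 w^{3} + 2926 w^{2} + 4160 w + 2400}, which is not 0.

d/dw[G] = \frac{5}{w^{3} + 13 w^{2} + 55 w + 75}
d/dw[G] - f(w) = \frac{- 15 w^{2} - 115 w - 215}{w^{6} + 23 w^{5} + 217 w^{4} + 1073 w^{3} + 2926 w^{2} + 4160 w + 2400} != 0.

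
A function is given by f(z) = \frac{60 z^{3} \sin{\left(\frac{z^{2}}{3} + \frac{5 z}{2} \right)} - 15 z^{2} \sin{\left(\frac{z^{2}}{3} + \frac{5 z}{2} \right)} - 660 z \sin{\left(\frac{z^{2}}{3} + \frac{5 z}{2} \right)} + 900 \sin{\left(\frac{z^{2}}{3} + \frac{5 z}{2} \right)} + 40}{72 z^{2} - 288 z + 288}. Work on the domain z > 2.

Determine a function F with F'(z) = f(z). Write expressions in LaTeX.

Whatever form F(z) takes, F'(z) = f(z) is non-negotiable.
Check: d/dz[- \frac{5 \left(9 z \cos{\left(\frac{z^{2}}{3} + \frac{5 z}{2} \right)} - 18 \cos{\left(\frac{z^{2}}{3} + \frac{5 z}{2} \right)} + 4\right)}{36 \left(z - 2\right)}] = \frac{60 z^{3} \sin{\left(\frac{z^{2}}{3} + \frac{5 z}{2} \right)} - 15 z^{2} \sin{\left(\frac{z^{2}}{3} + \frac{5 z}{2} \right)} - 660 z \sin{\left(\frac{z^{2}}{3} + \frac{5 z}{2} \right)} + 900 \sin{\left(\frac{z^{2}}{3} + \frac{5 z}{2} \right)} + 40}{72 z^{2} - 288 z + 288} = f(z).

An antiderivative is F(z) = - \frac{5 \left(9 z \cos{\left(\frac{z^{2}}{3} + \frac{5 z}{2} \right)} - 18 \cos{\left(\frac{z^{2}}{3} + \frac{5 z}{2} \right)} + 4\right)}{36 \left(z - 2\right)}.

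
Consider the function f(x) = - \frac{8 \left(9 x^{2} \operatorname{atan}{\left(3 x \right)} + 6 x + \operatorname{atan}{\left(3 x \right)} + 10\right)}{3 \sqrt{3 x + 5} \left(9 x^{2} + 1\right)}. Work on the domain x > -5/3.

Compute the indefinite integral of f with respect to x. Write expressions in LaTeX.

F(x) = - \frac{16 \sqrt{3 x + 5} \operatorname{atan}{\left(3 x \right)}}{9} + C

Recognize the product-rule pattern: f = u'v + uv' with u = - \frac{16 \sqrt{3 x + 5}}{9}, v = \operatorname{atan}{\left(3 x \right)}, so integration by parts undoes it.
Check: d/dx[- \frac{16 \sqrt{3 x + 5} \operatorname{atan}{\left(3 x \right)}}{9}] = \frac{- 72 x^{2} \operatorname{atan}{\left(3 x \right)} - 48 x - 8 \operatorname{atan}{\left(3 x \right)} - 80}{27 x^{2} \sqrt{3 x + 5} + 3 \sqrt{3 x + 5}}, which equals f(x).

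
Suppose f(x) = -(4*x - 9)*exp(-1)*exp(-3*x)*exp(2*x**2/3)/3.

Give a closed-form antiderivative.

f matches the chain-rule pattern g'(h)*h' with inner function h(x) = 2*x**2/3 - 3*x - 1; substituting u = h(x) collapses the integral.
Check: d/dx[-exp(-1)*exp(-3*x)*exp(2*x**2/3)] = (-4*x*exp(2*x**2/3) + 9*exp(2*x**2/3))*exp(-1)*exp(-3*x)/3, which equals f(x).

An antiderivative is F(x) = -exp(-1)*exp(-3*x)*exp(2*x**2/3).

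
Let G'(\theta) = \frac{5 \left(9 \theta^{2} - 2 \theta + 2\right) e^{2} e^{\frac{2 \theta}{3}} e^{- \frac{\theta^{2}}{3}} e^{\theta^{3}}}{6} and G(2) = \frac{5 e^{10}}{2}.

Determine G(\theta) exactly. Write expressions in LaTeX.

G(\theta) = \frac{5 e^{\theta^{3} - \frac{\theta^{2}}{3} + \frac{2 \theta}{3} + 2}}{2}

G'(\theta) matches the chain-rule pattern g'(h)*h' with inner function h(\theta) = \theta^{3} - \frac{\theta^{2}}{3} + \frac{2 \theta}{3} + 2; substituting u = h(\theta) collapses the integral.
A general antiderivative is \frac{5 e^{\theta^{3} - \frac{\theta^{2}}{3} + \frac{2 \theta}{3} + 2}}{2} + C.
The condition gives C = \frac{5 e^{10}}{2} - (\frac{5 e^{10}}{2}) = 0.
So G(\theta) = \frac{5 e^{\theta^{3} - \frac{\theta^{2}}{3} + \frac{2 \theta}{3} + 2}}{2}.
Check: d/d\theta[\frac{5 e^{\theta^{3} - \frac{\theta^{2}}{3} + \frac{2 \theta}{3} + 2}}{2}] = \frac{15 \theta^{2} e^{2} e^{\frac{2 \theta}{3}} e^{- \frac{\theta^{2}}{3}} e^{\theta^{3}}}{2} - \frac{5 \theta e^{2} e^{\frac{2 \theta}{3}} e^{- \frac{\theta^{2}}{3}} e^{\theta^{3}}}{3} + \frac{5 e^{2} e^{\frac{2 \theta}{3}} e^{- \frac{\theta^{2}}{3}} e^{\theta^{3}}}{3}, which equals G'(\theta).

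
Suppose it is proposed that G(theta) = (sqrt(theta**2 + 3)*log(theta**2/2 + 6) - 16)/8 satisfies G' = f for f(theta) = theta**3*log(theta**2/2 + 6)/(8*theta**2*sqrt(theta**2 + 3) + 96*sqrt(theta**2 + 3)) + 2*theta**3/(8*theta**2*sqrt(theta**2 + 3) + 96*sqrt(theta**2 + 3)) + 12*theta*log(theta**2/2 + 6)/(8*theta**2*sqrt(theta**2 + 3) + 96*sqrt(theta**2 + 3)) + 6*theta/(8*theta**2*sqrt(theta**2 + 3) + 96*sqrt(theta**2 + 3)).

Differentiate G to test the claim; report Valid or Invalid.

d/dtheta[G] = (theta**3*log(theta**2/2 + 6) + 2*theta**3 + 12*theta*log(theta**2/2 + 6) + 6*theta)/(8*theta**2*sqrt(theta**2 + 3) + 96*sqrt(theta**2 + 3))
This equals f(theta) exactly, so the claim holds.

Valid - the claim checks out under differentiation.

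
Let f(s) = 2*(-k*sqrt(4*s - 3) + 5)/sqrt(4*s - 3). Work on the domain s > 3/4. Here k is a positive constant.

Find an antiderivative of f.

Recover f(s) by differentiating a candidate F(s); any mismatch rules it out.
Check: d/ds[-2*k*s + 5*sqrt(4*s - 3)] = (-2*k*sqrt(4*s - 3) + 10)/sqrt(4*s - 3), which equals f(s).

An antiderivative is F(s) = -2*k*s + 5*sqrt(4*s - 3).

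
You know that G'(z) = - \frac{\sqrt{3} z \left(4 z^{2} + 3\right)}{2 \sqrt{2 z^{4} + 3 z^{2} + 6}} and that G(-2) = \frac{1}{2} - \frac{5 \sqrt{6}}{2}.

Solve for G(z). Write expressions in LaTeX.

The substitution u = \frac{2 z^{4}}{3} + z^{2} + 2 works: G'(z) is exactly (dG/du)*(du/dz) for that inner function.
A general antiderivative is - \frac{3 \sqrt{\frac{2 z^{4}}{3} + z^{2} + 2}}{2} + C.
The condition gives C = \frac{1}{2} - \frac{5 \sqrt{6}}{2} - (- \frac{5 \sqrt{6}}{2}) = \frac{1}{2}.
So G(z) = - \frac{\sqrt{3} \sqrt{2 z^{4} + 3 z^{2} + 6} - 1}{2}.
Check: d/dz[- \frac{\sqrt{3} \sqrt{2 z^{4} + 3 z^{2} + 6} - 1}{2}] = \frac{- 4 \sqrt{3} z^{3} - 3 \sqrt{3} z}{2 \sqrt{2 z^{4} + 3 z^{2} + 6}}, which equals G'(z).

G(z) = - \frac{\sqrt{3} \sqrt{2 z^{4} + 3 z^{2} + 6} - 1}{2}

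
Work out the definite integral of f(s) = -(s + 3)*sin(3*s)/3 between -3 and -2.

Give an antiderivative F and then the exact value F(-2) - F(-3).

Differentiate the proposed F(s) back; it has to land on f(s) exactly.
F(s) = s*cos(3*s)/9 - sin(3*s)/27 + cos(3*s)/3 is an antiderivative of f.
Check: d/ds[s*cos(3*s)/9 - sin(3*s)/27 + cos(3*s)/3] = -s*sin(3*s)/3 - sin(3*s), which equals f(s).
F(-2) = sin(6)/27 + cos(6)/9; F(-3) = sin(9)/27.
Integral = F(-2) - F(-3) = -sin(9)/27 + sin(6)/27 + cos(6)/9.

Antiderivative: F(s) = s*cos(3*s)/9 - sin(3*s)/27 + cos(3*s)/3; value = -sin(9)/27 + sin(6)/27 + cos(6)/9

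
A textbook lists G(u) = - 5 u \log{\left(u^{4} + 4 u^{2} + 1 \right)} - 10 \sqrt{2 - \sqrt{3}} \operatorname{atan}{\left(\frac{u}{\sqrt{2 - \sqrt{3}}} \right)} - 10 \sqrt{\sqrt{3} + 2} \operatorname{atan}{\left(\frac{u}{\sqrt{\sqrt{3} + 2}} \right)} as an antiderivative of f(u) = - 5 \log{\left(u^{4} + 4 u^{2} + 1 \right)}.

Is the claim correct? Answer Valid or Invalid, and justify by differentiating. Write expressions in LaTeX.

Invalid: d/du[G] - f = -20, which is not 0.

d/du[G] = - 5 \log{\left(u^{4} + 4 u^{2} + 1 \right)} - 20
d/du[G] - f(u) = -20 != 0.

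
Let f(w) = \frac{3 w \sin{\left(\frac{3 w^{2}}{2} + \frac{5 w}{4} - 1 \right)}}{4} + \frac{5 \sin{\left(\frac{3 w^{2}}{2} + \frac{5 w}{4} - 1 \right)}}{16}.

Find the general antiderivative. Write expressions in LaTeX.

F(w) = - \frac{\cos{\left(\frac{3 w^{2}}{2} + \frac{5 w}{4} - 1 \right)}}{4} + C

f matches the chain-rule pattern g'(h)*h' with inner function h(w) = \frac{3 w^{2}}{2} + \frac{5 w}{4} - 1; substituting u = h(w) collapses the integral.
Check: d/dw[- \frac{\cos{\left(\frac{3 w^{2}}{2} + \frac{5 w}{4} - 1 \right)}}{4}] = \frac{3 w \sin{\left(\frac{3 w^{2}}{2} + \frac{5 w}{4} - 1 \right)}}{4} + \frac{5 \sin{\left(\frac{3 w^{2}}{2} + \frac{5 w}{4} - 1 \right)}}{16} = f(w).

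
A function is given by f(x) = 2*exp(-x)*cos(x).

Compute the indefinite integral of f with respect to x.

An antiderivative F(x) passes only if d/dx[F] lands on f(x) exactly.
Check: d/dx[exp(-x)*sin(x) - exp(-x)*cos(x)] = 2*exp(-x)*cos(x) = f(x).

F(x) = exp(-x)*sin(x) - exp(-x)*cos(x) + C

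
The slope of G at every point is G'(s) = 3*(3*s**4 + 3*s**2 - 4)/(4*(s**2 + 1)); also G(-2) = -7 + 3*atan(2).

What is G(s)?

G(s) = (3*s**3 - 12*atan(s) - 4)/4

Whatever form G(s) takes, its d/ds must return the stated G'(s).
A general antiderivative is 3*s**3/4 - 3*atan(s) - 2 + C.
The condition gives C = -7 + 3*atan(2) - (-8 + 3*atan(2)) = 1.
So G(s) = (3*s**3 - 12*atan(s) - 4)/4.
Check: d/ds[(3*s**3 - 12*atan(s) - 4)/4] = (9*s**4 + 9*s**2 - 12)/(4*s**2 + 4), which equals G'(s).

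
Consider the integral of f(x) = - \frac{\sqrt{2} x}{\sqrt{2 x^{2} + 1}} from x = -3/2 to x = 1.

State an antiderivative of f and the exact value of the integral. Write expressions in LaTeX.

Antiderivative: F(x) = - \sqrt{x^{2} + \frac{1}{2}}; value = - \frac{\sqrt{6}}{2} + \frac{\sqrt{11}}{2}

f matches the chain-rule pattern g'(h)*h' with inner function h(x) = x^{2} + \frac{1}{2}; substituting u = h(x) collapses the integral.
F(x) = - \sqrt{x^{2} + \frac{1}{2}} is an antiderivative of f.
Check: d/dx[- \sqrt{x^{2} + \frac{1}{2}}] = - \frac{\sqrt{2} x}{\sqrt{2 x^{2} + 1}} = f(x).
F(1) = - \frac{\sqrt{6}}{2}; F(-3/2) = - \frac{\sqrt{11}}{2}.
Integral = F(1) - F(-3/2) = - \frac{\sqrt{6}}{2} + \frac{\sqrt{11}}{2}.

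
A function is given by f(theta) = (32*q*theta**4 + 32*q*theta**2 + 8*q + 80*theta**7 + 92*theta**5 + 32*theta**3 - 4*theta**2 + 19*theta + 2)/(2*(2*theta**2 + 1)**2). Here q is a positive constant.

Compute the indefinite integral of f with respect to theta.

Any candidate F(theta) must reproduce f(theta) exactly when differentiated.
Check: d/dtheta[(48*q*theta*(2*theta**2 + 1) + 30*theta**4*(2*theta**2 + 1) + 9*theta**2*(2*theta**2 + 1) + 32*theta**2 + 12*theta - 8)/(12*(2*theta**2 + 1))] = (32*q*theta**4 + 32*q*theta**2 + 8*q + 80*theta**7 + 92*theta**5 + 32*theta**3 - 4*theta**2 + 19*theta + 2)/(8*theta**4 + 8*theta**2 + 2), which equals f(theta).

F(theta) = (48*q*theta*(2*theta**2 + 1) + 30*theta**4*(2*theta**2 + 1) + 9*theta**2*(2*theta**2 + 1) + 32*theta**2 + 12*theta - 8)/(12*(2*theta**2 + 1)) + C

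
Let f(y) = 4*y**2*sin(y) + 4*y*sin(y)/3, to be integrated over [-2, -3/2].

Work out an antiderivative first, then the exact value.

Antiderivative: F(y) = -4*y**2*cos(y) + 8*y*sin(y) - 4*y*cos(y)/3 + 4*sin(y)/3 + 8*cos(y); value = -44*sin(2)/3 + 16*cos(2)/3 + cos(3/2) + 32*sin(3/2)/3

Integrate term by term and add the pieces.
F(y) = -4*y**2*cos(y) + 8*y*sin(y) - 4*y*cos(y)/3 + 4*sin(y)/3 + 8*cos(y) is an antiderivative of f.
Check: d/dy[-4*y**2*cos(y) + 8*y*sin(y) - 4*y*cos(y)/3 + 4*sin(y)/3 + 8*cos(y)] = 4*y**2*sin(y) + 4*y*sin(y)/3 = f(y).
F(-3/2) = cos(3/2) + 32*sin(3/2)/3; F(-2) = -16*cos(2)/3 + 44*sin(2)/3.
Integral = F(-3/2) - F(-2) = -44*sin(2)/3 + 16*cos(2)/3 + cos(3/2) + 32*sin(3/2)/3.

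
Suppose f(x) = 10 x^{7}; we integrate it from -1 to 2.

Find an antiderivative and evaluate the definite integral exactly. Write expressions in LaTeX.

Check any antiderivative F(x) by computing F'(x) and comparing it with f(x).
F(x) = \frac{5 x^{8}}{4} is an antiderivative of f.
Check: d/dx[\frac{5 x^{8}}{4}] = 10 x^{7} = f(x).
F(2) = 320; F(-1) = \frac{5}{4}.
Integral = F(2) - F(-1) = \frac{1275}{4}.

Antiderivative: F(x) = \frac{5 x^{8}}{4}; value = \frac{1275}{4}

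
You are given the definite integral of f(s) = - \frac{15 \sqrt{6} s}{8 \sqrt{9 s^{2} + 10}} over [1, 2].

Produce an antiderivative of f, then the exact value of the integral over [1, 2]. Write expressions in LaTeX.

Antiderivative: F(s) = - \frac{5 \sqrt{6} \sqrt{9 s^{2} + 10}}{24}; value = - \frac{5 \sqrt{69}}{12} + \frac{5 \sqrt{114}}{24}

f matches the chain-rule pattern g'(h)*h' with inner function h(s) = \frac{3 s^{2}}{2} + \frac{5}{3}; substituting u = h(s) collapses the integral.
F(s) = - \frac{5 \sqrt{6} \sqrt{9 s^{2} + 10}}{24} is an antiderivative of f.
Check: d/ds[- \frac{5 \sqrt{6} \sqrt{9 s^{2} + 10}}{24}] = - \frac{15 \sqrt{6} s}{8 \sqrt{9 s^{2} + 10}} = f(s).
F(2) = - \frac{5 \sqrt{69}}{12}; F(1) = - \frac{5 \sqrt{114}}{24}.
Integral = F(2) - F(1) = - \frac{5 \sqrt{69}}{12} + \frac{5 \sqrt{114}}{24}.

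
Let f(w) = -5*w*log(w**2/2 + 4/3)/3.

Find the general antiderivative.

F(w) = 5*(-3*w**2*log(w**2/2 + 4/3) + 3*w**2 - 8*log(3*w**2 + 8))/18 + C

Whatever form F(w) takes, F'(w) = f(w) is non-negotiable.
Check: d/dw[5*(-3*w**2*log(w**2/2 + 4/3) + 3*w**2 - 8*log(3*w**2 + 8))/18] = -5*w*log(3*w**2 + 8)/3 + 5*w*log(6)/3, which equals f(w).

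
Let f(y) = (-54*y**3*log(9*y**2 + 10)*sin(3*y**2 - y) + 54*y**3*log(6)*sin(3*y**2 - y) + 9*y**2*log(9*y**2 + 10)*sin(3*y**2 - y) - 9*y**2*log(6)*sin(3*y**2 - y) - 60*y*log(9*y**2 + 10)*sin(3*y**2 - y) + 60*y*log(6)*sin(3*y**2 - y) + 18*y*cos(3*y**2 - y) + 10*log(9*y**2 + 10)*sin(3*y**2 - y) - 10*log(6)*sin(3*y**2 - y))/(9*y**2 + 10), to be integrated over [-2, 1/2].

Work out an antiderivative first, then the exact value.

Antiderivative: F(y) = log(3*y**2/2 + 5/3)*cos(3*y**2 - y); value = -log(23/3)*cos(14) + log(49/24)*cos(1/4)

f has the shape u'v + uv' for u = cos(3*y**2 - y) and v = log(3*y**2/2 + 5/3) — it is the derivative of the product u*v.
F(y) = log(3*y**2/2 + 5/3)*cos(3*y**2 - y) is an antiderivative of f.
Check: d/dy[log(3*y**2/2 + 5/3)*cos(3*y**2 - y)] = (-54*y**3*log(9*y**2 + 10)*sin(3*y**2 - y) + 54*y**3*log(6)*sin(3*y**2 - y) + 9*y**2*log(9*y**2 + 10)*sin(3*y**2 - y) - 9*y**2*log(6)*sin(3*y**2 - y) - 60*y*log(9*y**2 + 10)*sin(3*y**2 - y) + 60*y*log(6)*sin(3*y**2 - y) + 18*y*cos(3*y**2 - y) + 10*log(9*y**2 + 10)*sin(3*y**2 - y) - 10*log(6)*sin(3*y**2 - y))/(9*y**2 + 10) = f(y).
F(1/2) = log(49/24)*cos(1/4); F(-2) = log(23/3)*cos(14).
Integral = F(1/2) - F(-2) = -log(23/3)*cos(14) + log(49/24)*cos(1/4).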